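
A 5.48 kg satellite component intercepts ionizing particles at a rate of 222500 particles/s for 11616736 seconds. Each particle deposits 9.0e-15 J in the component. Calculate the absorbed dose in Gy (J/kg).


Total energy deposited = rate * time * E_per
  = 222500 * 11616736 * 9.0e-15 = 0.02326251 J
Dose = E_total / mass = 0.02326251 / 5.48
Dose = 0.004244984 Gy

0.0042 Gy


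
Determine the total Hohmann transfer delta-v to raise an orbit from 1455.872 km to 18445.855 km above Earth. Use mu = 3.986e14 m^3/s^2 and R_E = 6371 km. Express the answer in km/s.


r1 = 7826.8720 km = 7.826872e+06 m
r2 = 24816.8550 km = 2.4816855e+07 m
dv1 = sqrt(mu/r1)*(sqrt(2*r2/(r1+r2)) - 1) = 1663.2785 m/s
dv2 = sqrt(mu/r2)*(1 - sqrt(2*r1/(r1+r2))) = 1232.4353 m/s
total dv = |dv1| + |dv2| = 1663.2785 + 1232.4353 = 2895.7138 m/s = 2.8957 km/s

2.8957 km/s


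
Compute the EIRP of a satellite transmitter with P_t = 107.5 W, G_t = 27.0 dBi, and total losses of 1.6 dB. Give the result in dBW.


Pt = 107.5 W = 20.3141 dBW
EIRP = Pt_dBW + Gt - losses = 20.3141 + 27.0 - 1.6 = 45.7141 dBW

45.7141 dBW


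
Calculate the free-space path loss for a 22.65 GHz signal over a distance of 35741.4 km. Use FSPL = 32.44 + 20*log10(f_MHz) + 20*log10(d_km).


f = 22.65 GHz = 22650.0000 MHz
d = 35741.4 km
FSPL = 32.44 + 20*log10(22650.0000) + 20*log10(35741.4)
FSPL = 32.44 + 87.1014 + 91.0634
FSPL = 210.6048 dB

210.6048 dB


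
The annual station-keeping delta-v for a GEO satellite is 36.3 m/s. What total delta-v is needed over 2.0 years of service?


dV = rate * years = 36.3 * 2.0
dV = 72.6000 m/s

72.6000 m/s


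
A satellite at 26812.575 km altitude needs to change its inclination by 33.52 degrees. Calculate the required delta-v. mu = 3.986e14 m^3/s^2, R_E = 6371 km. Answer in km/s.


r = 33183.5750 km = 3.3183575e+07 m
V = sqrt(mu/r) = 3465.8284 m/s
di = 33.52 deg = 0.5850344 rad
dV = 2*V*sin(di/2) = 2*3465.8284*sin(0.2925172)
dV = 1998.8361 m/s = 1.9988 km/s

1.9988 km/s


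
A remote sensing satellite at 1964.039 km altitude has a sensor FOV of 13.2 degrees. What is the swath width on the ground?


FOV = 13.2 deg = 0.2303835 rad
swath = 2 * alt * tan(FOV/2) = 2 * 1964.039 * tan(0.1151917)
swath = 2 * 1964.039 * 0.1157039
swath = 454.4941 km

454.4941 km


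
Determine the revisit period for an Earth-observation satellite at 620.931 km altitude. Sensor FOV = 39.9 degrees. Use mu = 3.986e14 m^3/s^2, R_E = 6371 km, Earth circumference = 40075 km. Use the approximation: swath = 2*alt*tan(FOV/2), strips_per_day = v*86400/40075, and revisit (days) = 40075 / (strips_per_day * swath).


swath = 2*620.931*tan(0.3481932) = 450.7739 km
v = sqrt(mu/r) = 7550.4021 m/s = 7.5504 km/s
strips/day = v*86400/40075 = 7.5504*86400/40075 = 16.2783
coverage/day = strips * swath = 16.2783 * 450.7739 = 7337.8537 km
revisit = 40075 / 7337.8537 = 5.4614 days

5.4614 days


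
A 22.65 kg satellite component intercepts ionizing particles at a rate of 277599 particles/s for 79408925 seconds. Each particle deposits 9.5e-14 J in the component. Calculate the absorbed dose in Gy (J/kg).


Total energy deposited = rate * time * E_per
  = 277599 * 79408925 * 9.5e-14 = 2.0942 J
Dose = E_total / mass = 2.0942 / 22.65
Dose = 0.0924576 Gy

0.0925 Gy


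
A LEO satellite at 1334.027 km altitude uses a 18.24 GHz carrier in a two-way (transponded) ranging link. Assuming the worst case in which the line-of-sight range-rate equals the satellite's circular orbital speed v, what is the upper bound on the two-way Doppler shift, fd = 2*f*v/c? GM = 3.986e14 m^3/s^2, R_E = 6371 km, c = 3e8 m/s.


r = 7.705027e+06 m
v = sqrt(mu/r) = 7192.5281 m/s (worst-case radial velocity)
f = 18.24 GHz = 1.824e+10 Hz
fd = 2*f*v/c = 2*1.824e+10*7192.5281/3.0e+08
fd = 874611.4118 Hz

874611.4118 Hz


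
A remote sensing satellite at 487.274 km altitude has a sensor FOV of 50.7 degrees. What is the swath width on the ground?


FOV = 50.7 deg = 0.8848819 rad
swath = 2 * alt * tan(FOV/2) = 2 * 487.274 * tan(0.442441)
swath = 2 * 487.274 * 0.4737659
swath = 461.7076 km

461.7076 km


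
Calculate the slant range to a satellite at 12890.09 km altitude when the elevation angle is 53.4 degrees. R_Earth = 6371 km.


h = 12890.09 km, el = 53.4 deg
d = -R_E*sin(el) + sqrt((R_E*sin(el))^2 + 2*R_E*h + h^2)
d = -6371.0000*sin(0.9320058) + sqrt((6371.0000*0.8028175)^2 + 2*6371.0000*12890.09 + 12890.09^2)
d = 13768.0626 km

13768.0626 km


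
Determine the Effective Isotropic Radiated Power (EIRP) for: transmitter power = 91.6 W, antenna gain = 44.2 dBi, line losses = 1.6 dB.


Pt = 91.6 W = 19.6190 dBW
EIRP = Pt_dBW + Gt - losses = 19.6190 + 44.2 - 1.6 = 62.2190 dBW

62.2190 dBW


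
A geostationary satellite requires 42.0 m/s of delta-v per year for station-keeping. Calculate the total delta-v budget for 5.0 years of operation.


dV = rate * years = 42.0 * 5.0
dV = 210.0000 m/s

210.0000 m/s


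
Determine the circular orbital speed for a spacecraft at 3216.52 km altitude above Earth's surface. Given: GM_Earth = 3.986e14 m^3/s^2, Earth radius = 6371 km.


r = R_E + alt = 6371.0 + 3216.52 = 9587.5200 km = 9.58752e+06 m
v = sqrt(mu/r) = sqrt(3.986e14 / 9.58752e+06) = 6447.8586 m/s = 6.4479 km/s

6.4479 km/s


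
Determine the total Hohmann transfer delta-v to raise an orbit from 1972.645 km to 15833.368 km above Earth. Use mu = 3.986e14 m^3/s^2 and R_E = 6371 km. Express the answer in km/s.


r1 = 8343.6450 km = 8.343645e+06 m
r2 = 22204.3680 km = 2.2204368e+07 m
dv1 = sqrt(mu/r1)*(sqrt(2*r2/(r1+r2)) - 1) = 1421.8223 m/s
dv2 = sqrt(mu/r2)*(1 - sqrt(2*r1/(r1+r2))) = 1105.4232 m/s
total dv = |dv1| + |dv2| = 1421.8223 + 1105.4232 = 2527.2455 m/s = 2.5272 km/s

2.5272 km/s


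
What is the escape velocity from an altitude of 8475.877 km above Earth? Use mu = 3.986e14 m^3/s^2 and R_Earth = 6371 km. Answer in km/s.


r = 6371.0 + 8475.877 = 14846.8770 km = 1.4846877e+07 m
v_esc = sqrt(2*mu/r) = sqrt(2*3.986e14 / 1.4846877e+07)
v_esc = 7327.6732 m/s = 7.3277 km/s

7.3277 km/s


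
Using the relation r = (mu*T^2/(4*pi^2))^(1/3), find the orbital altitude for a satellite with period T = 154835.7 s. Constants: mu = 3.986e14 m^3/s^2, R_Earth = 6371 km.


T = 154835.7 s
r = (mu*T^2/(4*pi^2))^(1/3) = (3.986e14 * 154835.7^2 / (4*pi^2))^(1/3)
r = 6.232179e+07 m = 62321.7903 km
alt = r - R_E = 62321.7903 - 6371 = 55950.7903 km

55950.7903 km


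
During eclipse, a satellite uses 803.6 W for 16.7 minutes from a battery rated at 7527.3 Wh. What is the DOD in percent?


E_used = P * t / 60 = 803.6 * 16.7 / 60 = 223.6687 Wh
DOD = E_used / E_total * 100 = 223.6687 / 7527.3 * 100
DOD = 2.9714 %

2.9714 %


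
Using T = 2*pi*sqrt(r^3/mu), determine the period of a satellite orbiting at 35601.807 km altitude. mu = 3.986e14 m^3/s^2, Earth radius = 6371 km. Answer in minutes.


r = 41972.8070 km = 4.1972807e+07 m
T = 2*pi*sqrt(r^3/mu) = 2*pi*sqrt(7.3944188e+22 / 3.986e14)
T = 85578.2187 s = 1426.3036 min

1426.3036 minutes


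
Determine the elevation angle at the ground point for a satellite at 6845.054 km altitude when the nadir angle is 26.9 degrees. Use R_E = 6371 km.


r = R_E + alt = 13216.0540 km
Law of sines in the satellite / Earth-center / ground-point triangle:
  sin(nadir)/R_E = sin(90 + el)/r  =>  cos(el) = (r/R_E)*sin(nadir)
cos(el) = (13216.0540 / 6371.0000) * sin(26.9 deg) = 0.9385342
el = arccos(0.9385342) = 20.1932 deg
(Earth-central angle = 90 - nadir - el = 42.9068 deg)

20.1932 degrees


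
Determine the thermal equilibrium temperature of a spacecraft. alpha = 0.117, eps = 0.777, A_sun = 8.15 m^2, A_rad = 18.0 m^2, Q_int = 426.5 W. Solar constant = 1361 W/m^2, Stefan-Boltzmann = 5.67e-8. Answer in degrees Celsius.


Numerator = alpha*S*A_sun + Q_int = 0.117*1361*8.15 + 426.5 = 1724.2816 W
Denominator = eps*sigma*A_rad = 0.777*5.67e-8*18.0 = 7.930062e-07 W/K^4
T^4 = 2.1743607e+09 K^4
T = 215.9399 K = -57.2101 C

-57.2101 degrees Celsius


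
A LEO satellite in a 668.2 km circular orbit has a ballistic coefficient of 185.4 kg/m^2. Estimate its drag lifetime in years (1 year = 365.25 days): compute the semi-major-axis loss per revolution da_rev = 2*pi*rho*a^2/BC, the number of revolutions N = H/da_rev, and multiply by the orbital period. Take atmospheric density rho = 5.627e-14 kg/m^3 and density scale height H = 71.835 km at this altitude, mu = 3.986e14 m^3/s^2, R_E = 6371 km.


a = R_E + alt = 7039.2000 km = 7.0392e+06 m
da_rev = 2*pi*rho*a^2/BC = 2*pi*5.627e-14*(7.0392e+06)^2/185.4 = 0.0944917001 m per revolution
N = H/da_rev = 71835.0000 m / 0.0944917001 m = 760225.5002 revolutions
P = 2*pi*sqrt(a^3/mu) = 5877.5479 s
lifetime = N*P = 760225.5002 * 5877.5479 = 4.4682618e+09 s = 51715.9931 days
years = 51715.9931 / 365.25 = 141.5907 years

141.5907 years


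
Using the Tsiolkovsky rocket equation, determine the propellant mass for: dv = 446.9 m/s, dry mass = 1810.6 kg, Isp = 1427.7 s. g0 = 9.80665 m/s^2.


ve = Isp * g0 = 1427.7 * 9.80665 = 14000.954205 m/s
mass ratio = exp(dv/ve) = exp(446.9/14000.954205) = 1.03243414
m_prop = m_dry * (mr - 1) = 1810.6 * (1.03243414 - 1)
m_prop = 58.7252 kg

58.7252 kg


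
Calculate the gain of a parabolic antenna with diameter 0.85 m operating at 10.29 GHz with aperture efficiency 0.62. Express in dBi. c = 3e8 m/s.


lambda = c/f = 3e8 / 1.029e+10 = 0.02915452 m
G = eta*(pi*D/lambda)^2 = 0.62*(pi*0.85/0.02915452)^2
G = 5201.3673 (linear)
G = 10*log10(5201.3673) = 37.1612 dBi

37.1612 dBi


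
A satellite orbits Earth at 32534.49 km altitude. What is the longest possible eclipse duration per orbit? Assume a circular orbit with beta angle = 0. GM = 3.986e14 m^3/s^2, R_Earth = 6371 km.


r = 38905.4900 km
T = 1272.8473 min
Eclipse fraction = arcsin(R_E/r)/pi = arcsin(6371.0000/38905.4900)/pi
= arcsin(0.1637558)/pi = 0.05236091
Eclipse duration = 0.05236091 * 1272.8473 = 66.6474 min

66.6474 minutes


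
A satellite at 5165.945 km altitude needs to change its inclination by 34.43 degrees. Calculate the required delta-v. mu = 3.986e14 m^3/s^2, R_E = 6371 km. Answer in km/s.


r = 11536.9450 km = 1.1536945e+07 m
V = sqrt(mu/r) = 5877.9141 m/s
di = 34.43 deg = 0.6009169 rad
dV = 2*V*sin(di/2) = 2*5877.9141*sin(0.3004584)
dV = 3479.2330 m/s = 3.4792 km/s

3.4792 km/s


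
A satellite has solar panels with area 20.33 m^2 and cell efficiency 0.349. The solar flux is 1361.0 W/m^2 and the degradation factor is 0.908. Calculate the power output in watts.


P = area * eta * S * degradation
P = 20.33 * 0.349 * 1361.0 * 0.908
P = 8768.1259 W

8768.1259 W


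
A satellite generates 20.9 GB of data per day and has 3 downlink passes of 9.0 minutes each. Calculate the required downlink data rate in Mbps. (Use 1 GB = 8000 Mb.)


total contact time = 3 * 9.0 * 60 = 1620.0000 s
data = 20.9 GB = 167200.0000 Mb
rate = 167200.0000 / 1620.0000 = 103.2099 Mbps

103.2099 Mbps


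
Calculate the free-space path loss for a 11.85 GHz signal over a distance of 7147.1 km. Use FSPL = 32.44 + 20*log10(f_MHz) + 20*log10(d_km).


f = 11.85 GHz = 11850.0000 MHz
d = 7147.1 km
FSPL = 32.44 + 20*log10(11850.0000) + 20*log10(7147.1)
FSPL = 32.44 + 81.4744 + 77.0826
FSPL = 190.9970 dB

190.9970 dB


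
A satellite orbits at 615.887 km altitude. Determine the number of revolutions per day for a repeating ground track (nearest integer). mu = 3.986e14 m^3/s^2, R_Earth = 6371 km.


r = 6.986887e+06 m
T = 2*pi*sqrt(r^3/mu) = 5812.1498 s = 96.8692 min
revs/day = 1440 / 96.8692 = 14.8654
Rounded: 15 revolutions per day

15 revolutions per day


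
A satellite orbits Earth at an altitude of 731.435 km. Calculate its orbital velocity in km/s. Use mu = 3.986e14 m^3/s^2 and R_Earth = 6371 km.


r = R_E + alt = 6371.0 + 731.435 = 7102.4350 km = 7.102435e+06 m
v = sqrt(mu/r) = sqrt(3.986e14 / 7.102435e+06) = 7491.4350 m/s = 7.4914 km/s

7.4914 km/s


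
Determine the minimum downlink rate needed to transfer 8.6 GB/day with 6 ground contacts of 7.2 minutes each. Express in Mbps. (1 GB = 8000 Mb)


total contact time = 6 * 7.2 * 60 = 2592.0000 s
data = 8.6 GB = 68800.0000 Mb
rate = 68800.0000 / 2592.0000 = 26.5432 Mbps

26.5432 Mbps


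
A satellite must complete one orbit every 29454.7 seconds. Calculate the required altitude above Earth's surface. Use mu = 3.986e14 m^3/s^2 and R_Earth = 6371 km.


T = 29454.7 s
r = (mu*T^2/(4*pi^2))^(1/3) = (3.986e14 * 29454.7^2 / (4*pi^2))^(1/3)
r = 2.0613999e+07 m = 20613.9992 km
alt = r - R_E = 20613.9992 - 6371 = 14242.9992 km

14242.9992 km


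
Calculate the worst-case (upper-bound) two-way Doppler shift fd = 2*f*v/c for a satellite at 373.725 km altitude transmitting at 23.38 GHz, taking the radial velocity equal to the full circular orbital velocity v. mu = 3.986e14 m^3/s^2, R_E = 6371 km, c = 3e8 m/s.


r = 6.744725e+06 m
v = sqrt(mu/r) = 7687.5247 m/s (worst-case radial velocity)
f = 23.38 GHz = 2.338e+10 Hz
fd = 2*f*v/c = 2*2.338e+10*7687.5247/3.0e+08
fd = 1.1982288e+06 Hz

1.1982e+06 Hz


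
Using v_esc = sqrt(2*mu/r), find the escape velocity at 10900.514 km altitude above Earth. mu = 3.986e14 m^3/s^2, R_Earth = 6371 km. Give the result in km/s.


r = 6371.0 + 10900.514 = 17271.5140 km = 1.7271514e+07 m
v_esc = sqrt(2*mu/r) = sqrt(2*3.986e14 / 1.7271514e+07)
v_esc = 6793.8889 m/s = 6.7939 km/s

6.7939 km/s


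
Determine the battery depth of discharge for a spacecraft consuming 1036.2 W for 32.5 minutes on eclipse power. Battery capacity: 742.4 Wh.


E_used = P * t / 60 = 1036.2 * 32.5 / 60 = 561.2750 Wh
DOD = E_used / E_total * 100 = 561.2750 / 742.4 * 100
DOD = 75.6028 %

75.6028 %


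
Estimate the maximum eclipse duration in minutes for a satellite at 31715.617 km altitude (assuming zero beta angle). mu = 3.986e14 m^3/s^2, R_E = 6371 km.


r = 38086.6170 km
T = 1232.8736 min
Eclipse fraction = arcsin(R_E/r)/pi = arcsin(6371.0000/38086.6170)/pi
= arcsin(0.1672766)/pi = 0.05349729
Eclipse duration = 0.05349729 * 1232.8736 = 65.9554 min

65.9554 minutes


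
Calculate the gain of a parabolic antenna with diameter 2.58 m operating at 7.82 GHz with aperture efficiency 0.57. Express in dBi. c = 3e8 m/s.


lambda = c/f = 3e8 / 7.82e+09 = 0.03836317 m
G = eta*(pi*D/lambda)^2 = 0.57*(pi*2.58/0.03836317)^2
G = 25443.9779 (linear)
G = 10*log10(25443.9779) = 44.0559 dBi

44.0559 dBi


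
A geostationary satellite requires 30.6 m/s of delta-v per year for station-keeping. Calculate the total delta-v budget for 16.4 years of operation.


dV = rate * years = 30.6 * 16.4
dV = 501.8400 m/s

501.8400 m/s


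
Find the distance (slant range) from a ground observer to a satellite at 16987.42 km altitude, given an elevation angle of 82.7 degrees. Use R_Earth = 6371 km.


h = 16987.42 km, el = 82.7 deg
d = -R_E*sin(el) + sqrt((R_E*sin(el))^2 + 2*R_E*h + h^2)
d = -6371.0000*sin(1.4434) + sqrt((6371.0000*0.9918944)^2 + 2*6371.0000*16987.42 + 16987.42^2)
d = 17025.0284 km

17025.0284 km


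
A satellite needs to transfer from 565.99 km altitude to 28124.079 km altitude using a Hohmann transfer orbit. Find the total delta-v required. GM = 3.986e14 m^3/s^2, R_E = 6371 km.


r1 = 6936.9900 km = 6.93699e+06 m
r2 = 34495.0790 km = 3.4495079e+07 m
dv1 = sqrt(mu/r1)*(sqrt(2*r2/(r1+r2)) - 1) = 2201.3229 m/s
dv2 = sqrt(mu/r2)*(1 - sqrt(2*r1/(r1+r2))) = 1432.2233 m/s
total dv = |dv1| + |dv2| = 2201.3229 + 1432.2233 = 3633.5462 m/s = 3.6335 km/s

3.6335 km/s


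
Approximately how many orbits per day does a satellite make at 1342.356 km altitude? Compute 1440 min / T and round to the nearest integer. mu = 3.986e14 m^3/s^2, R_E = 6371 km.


r = 7.713356e+06 m
T = 2*pi*sqrt(r^3/mu) = 6741.8065 s = 112.3634 min
revs/day = 1440 / 112.3634 = 12.8156
Rounded: 13 revolutions per day

13 revolutions per day


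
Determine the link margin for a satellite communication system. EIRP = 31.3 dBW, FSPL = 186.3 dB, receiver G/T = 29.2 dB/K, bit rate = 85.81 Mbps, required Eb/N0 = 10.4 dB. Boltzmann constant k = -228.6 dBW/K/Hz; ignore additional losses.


C/N0 = EIRP - FSPL + G/T - k = 31.3 - 186.3 + 29.2 - (-228.6)
C/N0 = 102.8000 dB-Hz
R_b = 85.81 Mbps = 8.581e+07 bps -> 10*log10(R_b) = 79.3354 dB-Hz
Eb/N0 = C/N0 - 10*log10(R_b) = 102.8000 - 79.3354 = 23.4646 dB
Margin = Eb/N0 - Eb/N0_req = 23.4646 - 10.4 = 13.0646 dB (link closes)

13.0646 dB


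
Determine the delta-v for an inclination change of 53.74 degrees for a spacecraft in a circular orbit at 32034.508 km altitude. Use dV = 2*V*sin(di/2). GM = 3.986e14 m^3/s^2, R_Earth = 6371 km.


r = 38405.5080 km = 3.8405508e+07 m
V = sqrt(mu/r) = 3221.6020 m/s
di = 53.74 deg = 0.9379399 rad
dV = 2*V*sin(di/2) = 2*3221.6020*sin(0.46897)
dV = 2912.1201 m/s = 2.9121 km/s

2.9121 km/s


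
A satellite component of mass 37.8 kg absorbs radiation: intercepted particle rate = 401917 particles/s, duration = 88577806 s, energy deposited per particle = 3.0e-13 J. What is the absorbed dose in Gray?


Total energy deposited = rate * time * E_per
  = 401917 * 88577806 * 3.0e-13 = 10.6803 J
Dose = E_total / mass = 10.6803 / 37.8
Dose = 0.282547 Gy

0.2825 Gy


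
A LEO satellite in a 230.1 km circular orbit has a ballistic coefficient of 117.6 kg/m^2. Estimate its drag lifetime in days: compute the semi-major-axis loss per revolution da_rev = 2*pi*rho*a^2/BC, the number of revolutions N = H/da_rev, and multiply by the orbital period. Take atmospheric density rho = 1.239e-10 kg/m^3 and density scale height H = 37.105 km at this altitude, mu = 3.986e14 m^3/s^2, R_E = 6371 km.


a = R_E + alt = 6601.1000 km = 6.6011e+06 m
da_rev = 2*pi*rho*a^2/BC = 2*pi*1.239e-10*(6.6011e+06)^2/117.6 = 288.453941 m per revolution
N = H/da_rev = 37105.0000 m / 288.453941 m = 128.6341 revolutions
P = 2*pi*sqrt(a^3/mu) = 5337.4730 s
lifetime = N*P = 128.6341 * 5337.4730 = 686580.7902 s = 7.9465 days

7.9465 days


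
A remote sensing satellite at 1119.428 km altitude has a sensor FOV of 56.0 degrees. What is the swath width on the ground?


FOV = 56.0 deg = 0.9773844 rad
swath = 2 * alt * tan(FOV/2) = 2 * 1119.428 * tan(0.4886922)
swath = 2 * 1119.428 * 0.5317094
swath = 1190.4209 km

1190.4209 km


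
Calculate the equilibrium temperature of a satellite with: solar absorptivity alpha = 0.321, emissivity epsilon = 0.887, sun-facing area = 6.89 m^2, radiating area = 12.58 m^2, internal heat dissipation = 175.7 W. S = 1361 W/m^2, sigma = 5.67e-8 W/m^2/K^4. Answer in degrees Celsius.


Numerator = alpha*S*A_sun + Q_int = 0.321*1361*6.89 + 175.7 = 3185.8101 W
Denominator = eps*sigma*A_rad = 0.887*5.67e-8*12.58 = 6.3268468e-07 W/K^4
T^4 = 5.0353836e+09 K^4
T = 266.3840 K = -6.7660 C

-6.7660 degrees Celsius


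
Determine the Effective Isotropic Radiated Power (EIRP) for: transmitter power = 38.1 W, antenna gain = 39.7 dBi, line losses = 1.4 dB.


Pt = 38.1 W = 15.8092 dBW
EIRP = Pt_dBW + Gt - losses = 15.8092 + 39.7 - 1.4 = 54.1092 dBW

54.1092 dBW


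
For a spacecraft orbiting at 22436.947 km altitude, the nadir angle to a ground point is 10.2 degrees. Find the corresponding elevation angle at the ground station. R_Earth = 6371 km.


r = R_E + alt = 28807.9470 km
Law of sines in the satellite / Earth-center / ground-point triangle:
  sin(nadir)/R_E = sin(90 + el)/r  =>  cos(el) = (r/R_E)*sin(nadir)
cos(el) = (28807.9470 / 6371.0000) * sin(10.2 deg) = 0.8007295
el = arccos(0.8007295) = 36.8002 deg
(Earth-central angle = 90 - nadir - el = 42.9998 deg)

36.8002 degrees


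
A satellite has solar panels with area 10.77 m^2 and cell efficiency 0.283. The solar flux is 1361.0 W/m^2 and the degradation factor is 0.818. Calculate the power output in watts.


P = area * eta * S * degradation
P = 10.77 * 0.283 * 1361.0 * 0.818
P = 3393.2321 W

3393.2321 W


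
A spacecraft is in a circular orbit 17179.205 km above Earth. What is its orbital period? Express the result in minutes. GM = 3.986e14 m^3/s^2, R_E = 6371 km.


r = 23550.2050 km = 2.3550205e+07 m
T = 2*pi*sqrt(r^3/mu) = 2*pi*sqrt(1.306123e+22 / 3.986e14)
T = 35966.9208 s = 599.4487 min

599.4487 minutes


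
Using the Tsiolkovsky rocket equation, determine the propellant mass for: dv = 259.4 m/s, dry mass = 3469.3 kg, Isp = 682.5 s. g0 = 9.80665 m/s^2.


ve = Isp * g0 = 682.5 * 9.80665 = 6693.038625 m/s
mass ratio = exp(dv/ve) = exp(259.4/6693.038625) = 1.03951752
m_prop = m_dry * (mr - 1) = 3469.3 * (1.03951752 - 1)
m_prop = 137.0981 kg

137.0981 kg


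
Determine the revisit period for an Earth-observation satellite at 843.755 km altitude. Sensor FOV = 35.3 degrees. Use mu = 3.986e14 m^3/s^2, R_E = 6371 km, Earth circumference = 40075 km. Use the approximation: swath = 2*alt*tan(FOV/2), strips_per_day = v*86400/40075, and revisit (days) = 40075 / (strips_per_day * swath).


swath = 2*843.755*tan(0.3080506) = 536.9310 km
v = sqrt(mu/r) = 7432.8925 m/s = 7.4329 km/s
strips/day = v*86400/40075 = 7.4329*86400/40075 = 16.0250
coverage/day = strips * swath = 16.0250 * 536.9310 = 8604.3193 km
revisit = 40075 / 8604.3193 = 4.6575 days

4.6575 days


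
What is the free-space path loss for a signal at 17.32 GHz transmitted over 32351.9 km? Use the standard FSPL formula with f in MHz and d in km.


f = 17.32 GHz = 17320.0000 MHz
d = 32351.9 km
FSPL = 32.44 + 20*log10(17320.0000) + 20*log10(32351.9)
FSPL = 32.44 + 84.7710 + 90.1980
FSPL = 207.4090 dB

207.4090 dB


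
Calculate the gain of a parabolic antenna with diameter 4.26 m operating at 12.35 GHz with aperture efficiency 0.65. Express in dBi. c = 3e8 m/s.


lambda = c/f = 3e8 / 1.235e+10 = 0.0242915 m
G = eta*(pi*D/lambda)^2 = 0.65*(pi*4.26/0.0242915)^2
G = 197298.4648 (linear)
G = 10*log10(197298.4648) = 52.9512 dBi

52.9512 dBi


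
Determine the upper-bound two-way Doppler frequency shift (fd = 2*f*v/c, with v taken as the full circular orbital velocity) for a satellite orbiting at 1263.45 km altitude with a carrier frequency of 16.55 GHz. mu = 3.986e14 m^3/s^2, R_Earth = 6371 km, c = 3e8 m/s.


r = 7.63445e+06 m
v = sqrt(mu/r) = 7225.6974 m/s (worst-case radial velocity)
f = 16.55 GHz = 1.655e+10 Hz
fd = 2*f*v/c = 2*1.655e+10*7225.6974/3.0e+08
fd = 797235.2789 Hz

797235.2789 Hz


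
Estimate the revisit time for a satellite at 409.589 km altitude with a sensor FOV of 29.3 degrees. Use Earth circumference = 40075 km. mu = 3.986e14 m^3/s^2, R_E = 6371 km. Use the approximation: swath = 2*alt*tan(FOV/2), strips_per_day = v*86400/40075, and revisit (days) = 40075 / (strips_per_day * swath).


swath = 2*409.589*tan(0.2556907) = 214.1434 km
v = sqrt(mu/r) = 7667.1672 m/s = 7.6672 km/s
strips/day = v*86400/40075 = 7.6672*86400/40075 = 16.5301
coverage/day = strips * swath = 16.5301 * 214.1434 = 3539.8096 km
revisit = 40075 / 3539.8096 = 11.3212 days

11.3212 days


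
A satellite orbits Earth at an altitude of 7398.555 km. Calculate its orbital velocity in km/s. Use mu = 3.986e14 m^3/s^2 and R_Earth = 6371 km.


r = R_E + alt = 6371.0 + 7398.555 = 13769.5550 km = 1.3769555e+07 m
v = sqrt(mu/r) = sqrt(3.986e14 / 1.3769555e+07) = 5380.3273 m/s = 5.3803 km/s

5.3803 km/s


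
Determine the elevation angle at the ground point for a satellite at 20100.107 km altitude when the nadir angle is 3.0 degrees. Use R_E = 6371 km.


r = R_E + alt = 26471.1070 km
Law of sines in the satellite / Earth-center / ground-point triangle:
  sin(nadir)/R_E = sin(90 + el)/r  =>  cos(el) = (r/R_E)*sin(nadir)
cos(el) = (26471.1070 / 6371.0000) * sin(3.0 deg) = 0.2174526
el = arccos(0.2174526) = 77.4405 deg
(Earth-central angle = 90 - nadir - el = 9.5595 deg)

77.4405 degrees


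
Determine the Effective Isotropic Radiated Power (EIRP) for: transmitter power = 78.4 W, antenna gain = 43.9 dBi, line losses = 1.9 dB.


Pt = 78.4 W = 18.9432 dBW
EIRP = Pt_dBW + Gt - losses = 18.9432 + 43.9 - 1.9 = 60.9432 dBW

60.9432 dBW


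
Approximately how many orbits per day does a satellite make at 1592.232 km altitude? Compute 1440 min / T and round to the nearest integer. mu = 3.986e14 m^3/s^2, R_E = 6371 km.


r = 7.963232e+06 m
T = 2*pi*sqrt(r^3/mu) = 7072.0492 s = 117.8675 min
revs/day = 1440 / 117.8675 = 12.2171
Rounded: 12 revolutions per day

12 revolutions per day


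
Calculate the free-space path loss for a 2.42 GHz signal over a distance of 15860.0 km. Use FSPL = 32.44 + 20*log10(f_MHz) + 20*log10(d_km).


f = 2.42 GHz = 2420.0000 MHz
d = 15860.0 km
FSPL = 32.44 + 20*log10(2420.0000) + 20*log10(15860.0)
FSPL = 32.44 + 67.6763 + 84.0061
FSPL = 184.1224 dB

184.1224 dB


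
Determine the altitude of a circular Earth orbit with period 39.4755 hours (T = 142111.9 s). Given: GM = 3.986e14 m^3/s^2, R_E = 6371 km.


T = 142111.9 s
r = (mu*T^2/(4*pi^2))^(1/3) = (3.986e14 * 142111.9^2 / (4*pi^2))^(1/3)
r = 5.8858991e+07 m = 58858.9915 km
alt = r - R_E = 58858.9915 - 6371 = 52487.9915 km

52487.9915 km


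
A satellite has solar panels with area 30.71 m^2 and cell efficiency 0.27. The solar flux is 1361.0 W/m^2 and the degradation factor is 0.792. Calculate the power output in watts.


P = area * eta * S * degradation
P = 30.71 * 0.27 * 1361.0 * 0.792
P = 8937.7229 W

8937.7229 W


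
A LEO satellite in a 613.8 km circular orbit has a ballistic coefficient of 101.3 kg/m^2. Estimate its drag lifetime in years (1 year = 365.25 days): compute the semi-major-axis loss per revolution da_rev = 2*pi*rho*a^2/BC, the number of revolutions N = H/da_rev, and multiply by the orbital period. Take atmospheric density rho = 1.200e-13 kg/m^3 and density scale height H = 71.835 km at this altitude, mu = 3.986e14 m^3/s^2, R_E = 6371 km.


a = R_E + alt = 6984.8000 km = 6.9848e+06 m
da_rev = 2*pi*rho*a^2/BC = 2*pi*1.200e-13*(6.9848e+06)^2/101.3 = 0.363127901 m per revolution
N = H/da_rev = 71835.0000 m / 0.363127901 m = 197822.8601 revolutions
P = 2*pi*sqrt(a^3/mu) = 5809.5459 s
lifetime = N*P = 197822.8601 * 5809.5459 = 1.149261e+09 s = 13301.6317 days
years = 13301.6317 / 365.25 = 36.4179 years

36.4179 years


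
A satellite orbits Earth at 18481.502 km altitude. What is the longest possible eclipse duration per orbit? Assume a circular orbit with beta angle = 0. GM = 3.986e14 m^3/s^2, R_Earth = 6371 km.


r = 24852.5020 km
T = 649.8530 min
Eclipse fraction = arcsin(R_E/r)/pi = arcsin(6371.0000/24852.5020)/pi
= arcsin(0.2563525)/pi = 0.08252077
Eclipse duration = 0.08252077 * 649.8530 = 53.6264 min

53.6264 minutes


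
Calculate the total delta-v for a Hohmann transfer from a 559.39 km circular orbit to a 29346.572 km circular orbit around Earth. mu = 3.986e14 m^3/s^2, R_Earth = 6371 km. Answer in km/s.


r1 = 6930.3900 km = 6.93039e+06 m
r2 = 35717.5720 km = 3.5717572e+07 m
dv1 = sqrt(mu/r1)*(sqrt(2*r2/(r1+r2)) - 1) = 2231.2917 m/s
dv2 = sqrt(mu/r2)*(1 - sqrt(2*r1/(r1+r2))) = 1436.1624 m/s
total dv = |dv1| + |dv2| = 2231.2917 + 1436.1624 = 3667.4540 m/s = 3.6675 km/s

3.6675 km/s


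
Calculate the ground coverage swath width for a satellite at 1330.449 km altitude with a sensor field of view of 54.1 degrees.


FOV = 54.1 deg = 0.9442231 rad
swath = 2 * alt * tan(FOV/2) = 2 * 1330.449 * tan(0.4721116)
swath = 2 * 1330.449 * 0.5106252
swath = 1358.7215 km

1358.7215 km


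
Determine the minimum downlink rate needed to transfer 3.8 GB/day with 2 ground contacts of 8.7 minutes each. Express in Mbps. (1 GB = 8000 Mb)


total contact time = 2 * 8.7 * 60 = 1044.0000 s
data = 3.8 GB = 30400.0000 Mb
rate = 30400.0000 / 1044.0000 = 29.1188 Mbps

29.1188 Mbps


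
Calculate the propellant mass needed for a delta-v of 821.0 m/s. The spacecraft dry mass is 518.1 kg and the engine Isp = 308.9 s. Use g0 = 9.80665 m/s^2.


ve = Isp * g0 = 308.9 * 9.80665 = 3029.274185 m/s
mass ratio = exp(dv/ve) = exp(821.0/3029.274185) = 1.31130394
m_prop = m_dry * (mr - 1) = 518.1 * (1.31130394 - 1)
m_prop = 161.2866 kg

161.2866 kg


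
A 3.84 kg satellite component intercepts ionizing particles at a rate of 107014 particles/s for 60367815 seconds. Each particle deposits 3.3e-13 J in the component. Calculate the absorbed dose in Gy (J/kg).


Total energy deposited = rate * time * E_per
  = 107014 * 60367815 * 3.3e-13 = 2.1319 J
Dose = E_total / mass = 2.1319 / 3.84
Dose = 0.5551736 Gy

0.5552 Gy


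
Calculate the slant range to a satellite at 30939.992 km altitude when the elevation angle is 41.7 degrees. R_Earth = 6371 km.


h = 30939.992 km, el = 41.7 deg
d = -R_E*sin(el) + sqrt((R_E*sin(el))^2 + 2*R_E*h + h^2)
d = -6371.0000*sin(0.7278023) + sqrt((6371.0000*0.6652304)^2 + 2*6371.0000*30939.992 + 30939.992^2)
d = 32768.3395 km

32768.3395 km


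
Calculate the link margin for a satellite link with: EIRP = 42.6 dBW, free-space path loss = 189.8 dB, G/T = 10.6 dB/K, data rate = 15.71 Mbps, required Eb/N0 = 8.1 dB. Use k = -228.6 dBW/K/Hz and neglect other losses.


C/N0 = EIRP - FSPL + G/T - k = 42.6 - 189.8 + 10.6 - (-228.6)
C/N0 = 92.0000 dB-Hz
R_b = 15.71 Mbps = 1.571e+07 bps -> 10*log10(R_b) = 71.9618 dB-Hz
Eb/N0 = C/N0 - 10*log10(R_b) = 92.0000 - 71.9618 = 20.0382 dB
Margin = Eb/N0 - Eb/N0_req = 20.0382 - 8.1 = 11.9382 dB (link closes)

11.9382 dB


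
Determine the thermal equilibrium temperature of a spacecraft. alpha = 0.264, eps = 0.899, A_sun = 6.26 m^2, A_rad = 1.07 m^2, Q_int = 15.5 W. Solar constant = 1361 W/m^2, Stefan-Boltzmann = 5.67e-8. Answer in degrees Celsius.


Numerator = alpha*S*A_sun + Q_int = 0.264*1361*6.26 + 15.5 = 2264.7430 W
Denominator = eps*sigma*A_rad = 0.899*5.67e-8*1.07 = 5.4541431e-08 W/K^4
T^4 = 4.1523352e+10 K^4
T = 451.4120 K = 178.2620 C

178.2620 degrees Celsius


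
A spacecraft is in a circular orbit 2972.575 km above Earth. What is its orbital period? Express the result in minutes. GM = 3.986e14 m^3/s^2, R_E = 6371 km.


r = 9343.5750 km = 9.343575e+06 m
T = 2*pi*sqrt(r^3/mu) = 2*pi*sqrt(8.1571646e+20 / 3.986e14)
T = 8988.3678 s = 149.8061 min

149.8061 minutes


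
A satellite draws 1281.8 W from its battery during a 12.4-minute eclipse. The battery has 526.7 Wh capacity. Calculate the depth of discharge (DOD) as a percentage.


E_used = P * t / 60 = 1281.8 * 12.4 / 60 = 264.9053 Wh
DOD = E_used / E_total * 100 = 264.9053 / 526.7 * 100
DOD = 50.2953 %

50.2953 %


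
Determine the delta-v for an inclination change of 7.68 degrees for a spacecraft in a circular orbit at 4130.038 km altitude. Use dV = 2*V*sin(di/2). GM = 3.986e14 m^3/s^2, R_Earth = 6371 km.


r = 10501.0380 km = 1.0501038e+07 m
V = sqrt(mu/r) = 6161.0188 m/s
di = 7.68 deg = 0.1340413 rad
dV = 2*V*sin(di/2) = 2*6161.0188*sin(0.06702064)
dV = 825.2128 m/s = 0.8252128 km/s

0.8252 km/s


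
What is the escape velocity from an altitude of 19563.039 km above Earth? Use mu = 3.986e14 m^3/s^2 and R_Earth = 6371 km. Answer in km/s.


r = 6371.0 + 19563.039 = 25934.0390 km = 2.5934039e+07 m
v_esc = sqrt(2*mu/r) = sqrt(2*3.986e14 / 2.5934039e+07)
v_esc = 5544.3235 m/s = 5.5443 km/s

5.5443 km/s


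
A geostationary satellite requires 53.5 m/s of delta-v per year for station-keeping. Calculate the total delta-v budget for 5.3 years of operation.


dV = rate * years = 53.5 * 5.3
dV = 283.5500 m/s

283.5500 m/s


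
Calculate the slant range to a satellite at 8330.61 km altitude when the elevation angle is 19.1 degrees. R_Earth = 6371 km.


h = 8330.61 km, el = 19.1 deg
d = -R_E*sin(el) + sqrt((R_E*sin(el))^2 + 2*R_E*h + h^2)
d = -6371.0000*sin(0.3333579) + sqrt((6371.0000*0.3272179)^2 + 2*6371.0000*8330.61 + 8330.61^2)
d = 11327.7402 km

11327.7402 km


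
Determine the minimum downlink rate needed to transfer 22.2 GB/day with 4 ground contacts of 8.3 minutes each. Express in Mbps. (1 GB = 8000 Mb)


total contact time = 4 * 8.3 * 60 = 1992.0000 s
data = 22.2 GB = 177600.0000 Mb
rate = 177600.0000 / 1992.0000 = 89.1566 Mbps

89.1566 Mbps


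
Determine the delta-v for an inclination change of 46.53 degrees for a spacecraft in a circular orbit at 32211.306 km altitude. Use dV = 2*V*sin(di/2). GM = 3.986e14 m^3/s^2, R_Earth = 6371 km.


r = 38582.3060 km = 3.8582306e+07 m
V = sqrt(mu/r) = 3214.2123 m/s
di = 46.53 deg = 0.8121017 rad
dV = 2*V*sin(di/2) = 2*3214.2123*sin(0.4060509)
dV = 2539.1273 m/s = 2.5391 km/s

2.5391 km/s


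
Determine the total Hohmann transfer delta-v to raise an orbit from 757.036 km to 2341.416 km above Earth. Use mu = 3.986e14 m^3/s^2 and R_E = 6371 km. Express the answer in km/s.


r1 = 7128.0360 km = 7.128036e+06 m
r2 = 8712.4160 km = 8.712416e+06 m
dv1 = sqrt(mu/r1)*(sqrt(2*r2/(r1+r2)) - 1) = 365.0664 m/s
dv2 = sqrt(mu/r2)*(1 - sqrt(2*r1/(r1+r2))) = 347.1781 m/s
total dv = |dv1| + |dv2| = 365.0664 + 347.1781 = 712.2446 m/s = 0.7122446 km/s

0.7122 km/s


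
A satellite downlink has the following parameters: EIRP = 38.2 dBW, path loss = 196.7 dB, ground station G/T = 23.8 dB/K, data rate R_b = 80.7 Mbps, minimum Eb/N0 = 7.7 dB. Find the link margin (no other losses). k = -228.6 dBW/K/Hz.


C/N0 = EIRP - FSPL + G/T - k = 38.2 - 196.7 + 23.8 - (-228.6)
C/N0 = 93.9000 dB-Hz
R_b = 80.7 Mbps = 8.07e+07 bps -> 10*log10(R_b) = 79.0687 dB-Hz
Eb/N0 = C/N0 - 10*log10(R_b) = 93.9000 - 79.0687 = 14.8313 dB
Margin = Eb/N0 - Eb/N0_req = 14.8313 - 7.7 = 7.1313 dB (link closes)

7.1313 dB


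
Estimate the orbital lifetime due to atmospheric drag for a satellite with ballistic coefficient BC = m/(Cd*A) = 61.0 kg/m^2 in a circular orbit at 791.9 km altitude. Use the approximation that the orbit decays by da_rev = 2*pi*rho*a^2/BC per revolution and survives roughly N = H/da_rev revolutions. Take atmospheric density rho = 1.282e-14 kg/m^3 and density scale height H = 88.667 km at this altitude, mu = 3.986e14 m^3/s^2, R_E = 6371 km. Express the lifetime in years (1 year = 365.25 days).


a = R_E + alt = 7162.9000 km = 7.1629e+06 m
da_rev = 2*pi*rho*a^2/BC = 2*pi*1.282e-14*(7.1629e+06)^2/61.0 = 0.0677510195 m per revolution
N = H/da_rev = 88667.0000 m / 0.0677510195 m = 1.3087183e+06 revolutions
P = 2*pi*sqrt(a^3/mu) = 6033.1560 s
lifetime = N*P = 1.3087183e+06 * 6033.1560 = 7.8957017e+09 s = 91385.4365 days
years = 91385.4365 / 365.25 = 250.1997 years

250.1997 years


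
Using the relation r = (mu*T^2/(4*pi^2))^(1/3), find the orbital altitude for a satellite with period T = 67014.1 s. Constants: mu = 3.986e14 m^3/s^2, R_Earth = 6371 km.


T = 67014.1 s
r = (mu*T^2/(4*pi^2))^(1/3) = (3.986e14 * 67014.1^2 / (4*pi^2))^(1/3)
r = 3.5659067e+07 m = 35659.0672 km
alt = r - R_E = 35659.0672 - 6371 = 29288.0672 km

29288.0672 km


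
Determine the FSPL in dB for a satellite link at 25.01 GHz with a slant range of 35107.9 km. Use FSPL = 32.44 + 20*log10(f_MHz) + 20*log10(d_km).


f = 25.01 GHz = 25010.0000 MHz
d = 35107.9 km
FSPL = 32.44 + 20*log10(25010.0000) + 20*log10(35107.9)
FSPL = 32.44 + 87.9623 + 90.9081
FSPL = 211.3104 dB

211.3104 dB


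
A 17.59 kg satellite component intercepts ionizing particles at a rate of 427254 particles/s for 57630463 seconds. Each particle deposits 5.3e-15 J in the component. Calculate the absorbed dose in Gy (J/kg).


Total energy deposited = rate * time * E_per
  = 427254 * 57630463 * 5.3e-15 = 0.1305011 J
Dose = E_total / mass = 0.1305011 / 17.59
Dose = 0.00741905 Gy

0.0074 Gy


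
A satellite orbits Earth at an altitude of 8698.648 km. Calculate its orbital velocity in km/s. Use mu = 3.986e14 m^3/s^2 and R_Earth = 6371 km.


r = R_E + alt = 6371.0 + 8698.648 = 15069.6480 km = 1.5069648e+07 m
v = sqrt(mu/r) = sqrt(3.986e14 / 1.5069648e+07) = 5143.0067 m/s = 5.1430 km/s

5.1430 km/s


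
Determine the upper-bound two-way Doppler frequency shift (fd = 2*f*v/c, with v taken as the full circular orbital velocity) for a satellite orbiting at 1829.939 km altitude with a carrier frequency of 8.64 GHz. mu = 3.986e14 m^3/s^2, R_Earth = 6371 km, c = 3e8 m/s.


r = 8.200939e+06 m
v = sqrt(mu/r) = 6971.6706 m/s (worst-case radial velocity)
f = 8.64 GHz = 8.64e+09 Hz
fd = 2*f*v/c = 2*8.64e+09*6971.6706/3.0e+08
fd = 401568.2240 Hz

401568.2240 Hz


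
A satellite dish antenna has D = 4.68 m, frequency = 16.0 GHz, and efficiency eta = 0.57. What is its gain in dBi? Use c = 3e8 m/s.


lambda = c/f = 3e8 / 1.6e+10 = 0.01875 m
G = eta*(pi*D/lambda)^2 = 0.57*(pi*4.68/0.01875)^2
G = 350480.4220 (linear)
G = 10*log10(350480.4220) = 55.4466 dBi

55.4466 dBi


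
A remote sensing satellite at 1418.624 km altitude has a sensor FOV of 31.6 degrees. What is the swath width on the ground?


FOV = 31.6 deg = 0.551524 rad
swath = 2 * alt * tan(FOV/2) = 2 * 1418.624 * tan(0.275762)
swath = 2 * 1418.624 * 0.2829715
swath = 802.8603 km

802.8603 km


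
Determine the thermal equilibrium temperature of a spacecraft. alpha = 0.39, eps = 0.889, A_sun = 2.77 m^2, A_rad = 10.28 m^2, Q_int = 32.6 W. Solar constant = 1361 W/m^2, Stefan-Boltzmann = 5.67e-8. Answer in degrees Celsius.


Numerator = alpha*S*A_sun + Q_int = 0.39*1361*2.77 + 32.6 = 1502.8883 W
Denominator = eps*sigma*A_rad = 0.889*5.67e-8*10.28 = 5.1817676e-07 W/K^4
T^4 = 2.900339e+09 K^4
T = 232.0664 K = -41.0836 C

-41.0836 degrees Celsius


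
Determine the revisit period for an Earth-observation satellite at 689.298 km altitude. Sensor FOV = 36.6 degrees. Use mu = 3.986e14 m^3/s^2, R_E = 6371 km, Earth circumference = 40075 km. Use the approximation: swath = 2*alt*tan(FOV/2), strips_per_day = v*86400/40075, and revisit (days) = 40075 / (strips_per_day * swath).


swath = 2*689.298*tan(0.3193953) = 455.9270 km
v = sqrt(mu/r) = 7513.7568 m/s = 7.5138 km/s
strips/day = v*86400/40075 = 7.5138*86400/40075 = 16.1993
coverage/day = strips * swath = 16.1993 * 455.9270 = 7385.7174 km
revisit = 40075 / 7385.7174 = 5.4260 days

5.4260 days


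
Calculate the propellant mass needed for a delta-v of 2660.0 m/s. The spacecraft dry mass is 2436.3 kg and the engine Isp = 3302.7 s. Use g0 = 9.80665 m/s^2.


ve = Isp * g0 = 3302.7 * 9.80665 = 32388.422955 m/s
mass ratio = exp(dv/ve) = exp(2660.0/32388.422955) = 1.08559488
m_prop = m_dry * (mr - 1) = 2436.3 * (1.08559488 - 1)
m_prop = 208.5348 kg

208.5348 kg


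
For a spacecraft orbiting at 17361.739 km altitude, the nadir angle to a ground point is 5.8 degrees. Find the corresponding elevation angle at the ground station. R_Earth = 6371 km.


r = R_E + alt = 23732.7390 km
Law of sines in the satellite / Earth-center / ground-point triangle:
  sin(nadir)/R_E = sin(90 + el)/r  =>  cos(el) = (r/R_E)*sin(nadir)
cos(el) = (23732.7390 / 6371.0000) * sin(5.8 deg) = 0.3764468
el = arccos(0.3764468) = 67.8862 deg
(Earth-central angle = 90 - nadir - el = 16.3138 deg)

67.8862 degrees


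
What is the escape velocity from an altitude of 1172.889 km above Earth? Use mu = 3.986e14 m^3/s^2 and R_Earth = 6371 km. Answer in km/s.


r = 6371.0 + 1172.889 = 7543.8890 km = 7.543889e+06 m
v_esc = sqrt(2*mu/r) = sqrt(2*3.986e14 / 7.543889e+06)
v_esc = 10279.8316 m/s = 10.2798 km/s

10.2798 km/s


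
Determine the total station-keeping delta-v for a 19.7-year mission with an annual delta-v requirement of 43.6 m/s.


dV = rate * years = 43.6 * 19.7
dV = 858.9200 m/s

858.9200 m/s


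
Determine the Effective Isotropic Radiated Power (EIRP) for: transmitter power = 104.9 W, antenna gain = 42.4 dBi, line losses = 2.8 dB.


Pt = 104.9 W = 20.2078 dBW
EIRP = Pt_dBW + Gt - losses = 20.2078 + 42.4 - 2.8 = 59.8078 dBW

59.8078 dBW


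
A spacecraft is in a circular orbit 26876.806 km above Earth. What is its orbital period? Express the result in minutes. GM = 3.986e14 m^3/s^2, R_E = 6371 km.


r = 33247.8060 km = 3.3247806e+07 m
T = 2*pi*sqrt(r^3/mu) = 2*pi*sqrt(3.6752677e+22 / 3.986e14)
T = 60333.1095 s = 1005.5518 min

1005.5518 minutes


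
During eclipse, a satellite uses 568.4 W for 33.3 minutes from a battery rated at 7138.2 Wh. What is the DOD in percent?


E_used = P * t / 60 = 568.4 * 33.3 / 60 = 315.4620 Wh
DOD = E_used / E_total * 100 = 315.4620 / 7138.2 * 100
DOD = 4.4193 %

4.4193 %


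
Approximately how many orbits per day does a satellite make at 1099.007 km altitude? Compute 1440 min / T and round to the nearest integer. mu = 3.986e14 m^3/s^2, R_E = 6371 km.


r = 7.470007e+06 m
T = 2*pi*sqrt(r^3/mu) = 6425.2900 s = 107.0882 min
revs/day = 1440 / 107.0882 = 13.4469
Rounded: 13 revolutions per day

13 revolutions per day
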